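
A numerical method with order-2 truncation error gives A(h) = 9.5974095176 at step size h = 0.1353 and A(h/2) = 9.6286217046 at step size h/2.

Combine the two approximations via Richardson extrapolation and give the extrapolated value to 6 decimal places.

9.639026

Leading term ∝ h^2; use weight 4 = 2^2.
4 × 9.6286217046 = 38.5144868184; 38.5144868184 − 9.5974095176 = 28.9170773008
Denominator 4 − 1 = 3.
(4 × 9.6286217046 − 9.5974095176)/(4 − 1) = 9.6390257669
Shift from A(h/2): +0.0104040623.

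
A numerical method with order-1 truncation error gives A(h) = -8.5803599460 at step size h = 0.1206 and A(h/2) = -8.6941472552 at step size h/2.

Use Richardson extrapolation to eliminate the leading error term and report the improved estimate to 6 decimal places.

Error is O(h^1); halving h shrinks it by 2^1 = 2.
2×(-8.6941472552) = -17.3882945104; subtract (-8.5803599460) → -8.8079345644
(2×(-8.6941472552) − (-8.5803599460))/(2 − 1) = -8.8079345644

-8.807935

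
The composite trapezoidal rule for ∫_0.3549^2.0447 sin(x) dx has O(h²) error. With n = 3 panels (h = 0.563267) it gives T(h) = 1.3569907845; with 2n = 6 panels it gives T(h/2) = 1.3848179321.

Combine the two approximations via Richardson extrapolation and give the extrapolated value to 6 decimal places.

r = 2, so 2^r = 4.
4×1.3848179321 − 1.3569907845 = 4.1822809439
(4×1.3848179321 − 1.3569907845)/(4 − 1) = 1.3940936480
Correction |R − A(h/2)| = 9.276e-03; gap |A(h/2) − A(h)| = 2.783e-02.

1.394094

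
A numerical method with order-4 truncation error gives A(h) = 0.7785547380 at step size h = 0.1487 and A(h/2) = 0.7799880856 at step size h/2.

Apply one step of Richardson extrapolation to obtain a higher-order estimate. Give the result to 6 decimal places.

0.780084

Leading term ∝ h^4; use weight 16 = 2^4.
Top: 16(0.7799880856) − (0.7785547380) = 11.7012546316
R = 11.7012546316/15 = 0.7800836421
Gap between inputs: 1.433e-03; correction applied: +0.0000955565.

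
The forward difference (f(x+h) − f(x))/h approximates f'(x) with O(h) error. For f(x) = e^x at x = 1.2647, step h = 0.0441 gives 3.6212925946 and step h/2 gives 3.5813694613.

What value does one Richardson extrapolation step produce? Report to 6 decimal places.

The method has order 1: 2^1 = 2.
Top: 2(3.5813694613) − (3.6212925946) = 3.5414463280
Extrapolated: 3.5414463280 / 1 = 3.5414463280
Gap between inputs: 3.992e-02; correction applied: −0.0399231333.

3.541446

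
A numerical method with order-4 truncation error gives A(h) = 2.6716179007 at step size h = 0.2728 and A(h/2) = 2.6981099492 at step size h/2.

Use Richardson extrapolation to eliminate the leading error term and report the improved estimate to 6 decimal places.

2.699876

Method order is 4; weight 2^4 = 16.
Weighted: 43.1697591872 − 2.6716179007 = 40.4981412865
Extrapolated: 40.4981412865 / 15 = 2.6998760858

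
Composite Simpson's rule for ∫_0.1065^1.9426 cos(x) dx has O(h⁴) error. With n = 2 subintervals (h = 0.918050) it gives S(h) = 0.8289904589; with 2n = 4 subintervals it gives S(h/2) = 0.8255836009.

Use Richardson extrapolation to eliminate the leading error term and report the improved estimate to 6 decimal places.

0.825356

The method has order 4: 2^4 = 16.
Weighted: 13.2093376144 − 0.8289904589 = 12.3803471555
Extrapolated: 12.3803471555 / 15 = 0.8253564770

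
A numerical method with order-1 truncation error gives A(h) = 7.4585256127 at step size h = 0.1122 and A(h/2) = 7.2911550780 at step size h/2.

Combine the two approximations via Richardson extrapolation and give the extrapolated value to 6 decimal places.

The method has order 1: 2^1 = 2.
A(h/2) − A(h) = 7.2911550780 − 7.4585256127 = -0.1673705347
Correction (A(h/2) − A(h))/(2 − 1) = (-0.1673705347)/1 = -0.1673705347
R = 7.2911550780 − 0.1673705347 = 7.1237845433

7.123785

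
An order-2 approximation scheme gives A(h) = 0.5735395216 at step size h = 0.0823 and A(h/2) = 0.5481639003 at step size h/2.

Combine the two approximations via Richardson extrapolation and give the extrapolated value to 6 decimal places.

The method has order 2: 2^2 = 4.
4·0.5481639003 − 0.5735395216 = 1.6191160796
Denominator 4 − 1 = 3.
Result: 0.5397053599
Shift from A(h/2): −0.0084585404.

0.539705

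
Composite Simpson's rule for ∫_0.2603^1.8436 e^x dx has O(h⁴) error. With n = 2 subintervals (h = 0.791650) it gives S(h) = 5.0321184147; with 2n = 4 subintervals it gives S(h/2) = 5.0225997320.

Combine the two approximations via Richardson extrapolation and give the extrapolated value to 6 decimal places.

Order 4 gives 2^r = 16 and 2^r − 1 = 15.
Weighted: 80.3615957120 − 5.0321184147 = 75.3294772973
R = 75.3294772973/15 = 5.0219651532
Shift from A(h/2): −0.0006345788.

5.021965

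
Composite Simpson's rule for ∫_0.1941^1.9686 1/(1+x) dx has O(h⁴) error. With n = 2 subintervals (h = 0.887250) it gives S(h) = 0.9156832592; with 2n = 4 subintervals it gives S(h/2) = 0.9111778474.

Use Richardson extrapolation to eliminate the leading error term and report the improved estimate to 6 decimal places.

The method has order 4: 2^4 = 16.
16·0.9111778474 − 0.9156832592 = 13.6631622992
(16·0.9111778474 − 0.9156832592)/(16 − 1) = 0.9108774866

0.910877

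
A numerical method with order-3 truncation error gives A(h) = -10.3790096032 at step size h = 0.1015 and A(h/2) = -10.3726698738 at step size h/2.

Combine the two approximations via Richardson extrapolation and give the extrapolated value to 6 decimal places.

-10.371764

The method has order 3: 2^3 = 8.
A(h/2) − A(h) = -10.3726698738 − (-10.3790096032) = 0.0063397294
Correction (A(h/2) − A(h))/(8 − 1) = 0.0063397294/7 = 0.0009056756
R = -10.3726698738 + 0.0009056756 = -10.3717641982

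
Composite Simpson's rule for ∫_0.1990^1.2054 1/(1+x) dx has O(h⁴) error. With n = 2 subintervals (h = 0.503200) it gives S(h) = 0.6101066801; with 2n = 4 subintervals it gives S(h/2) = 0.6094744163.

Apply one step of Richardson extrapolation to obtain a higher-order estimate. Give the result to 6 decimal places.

0.609432

r = 4, so 2^r = 16.
Weighted: 9.7515906608 − 0.6101066801 = 9.1414839807
Denominator 16 − 1 = 15.
R = 9.1414839807/15 = 0.6094322654
Shift from A(h/2): −0.0000421509.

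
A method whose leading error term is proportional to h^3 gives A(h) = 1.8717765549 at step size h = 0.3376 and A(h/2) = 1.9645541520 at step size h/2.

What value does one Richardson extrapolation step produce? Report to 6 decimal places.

The method has order 3: 2^3 = 8.
2^3·A(h/2) = 15.7164332160; minus A(h) gives 13.8446566611.
Denominator 8 − 1 = 7.
Extrapolated: 13.8446566611 / 7 = 1.9778080944
Correction |R − A(h/2)| = 1.325e-02; gap |A(h/2) − A(h)| = 9.278e-02.

1.977808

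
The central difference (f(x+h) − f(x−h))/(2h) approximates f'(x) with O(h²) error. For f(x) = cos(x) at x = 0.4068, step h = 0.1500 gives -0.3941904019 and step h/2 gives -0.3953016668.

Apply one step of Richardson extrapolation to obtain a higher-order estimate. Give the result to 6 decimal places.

-0.395672

r = 2, so 2^r = 4.
A(h/2) − A(h) = -0.3953016668 − (-0.3941904019) = -0.0011112649
Divide by 2^2 − 1 = 3: (-0.0011112649)/3 = -0.0003704216
R = -0.3953016668 − 0.0003704216 = -0.3956720884
Correction |R − A(h/2)| = 3.704e-04; gap |A(h/2) − A(h)| = 1.111e-03.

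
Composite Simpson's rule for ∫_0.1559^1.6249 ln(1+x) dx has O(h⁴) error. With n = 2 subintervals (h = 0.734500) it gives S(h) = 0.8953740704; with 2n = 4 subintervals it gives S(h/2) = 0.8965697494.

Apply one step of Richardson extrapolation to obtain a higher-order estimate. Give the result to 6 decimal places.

0.896649

Order 4 gives 2^r = 16 and 2^r − 1 = 15.
Difference of the inputs: 0.8965697494 − 0.8953740704 = 0.0011956790
Divide by 2^4 − 1 = 15: 0.0011956790/15 = 0.0000797119
R = 0.8965697494 + 0.0000797119 = 0.8966494613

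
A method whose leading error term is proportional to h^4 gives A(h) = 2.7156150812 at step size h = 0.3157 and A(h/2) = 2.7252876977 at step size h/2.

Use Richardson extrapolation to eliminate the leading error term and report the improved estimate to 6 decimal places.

With r = 4 the leading error scales as h^4, so the weight is 2^4 = 16.
Weighted: 43.6046031632 − 2.7156150812 = 40.8889880820
Denominator 16 − 1 = 15.
Extrapolated: 40.8889880820 / 15 = 2.7259325388

2.725933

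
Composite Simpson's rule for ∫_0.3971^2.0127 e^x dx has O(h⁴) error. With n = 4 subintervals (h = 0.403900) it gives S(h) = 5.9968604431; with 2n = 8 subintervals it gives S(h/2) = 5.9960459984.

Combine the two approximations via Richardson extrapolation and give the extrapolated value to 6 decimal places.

5.995992

The method has order 4: 2^4 = 16.
A(h/2) − A(h) = 5.9960459984 − 5.9968604431 = -0.0008144447
Correction (A(h/2) − A(h))/(16 − 1) = (-0.0008144447)/15 = -0.0000542963
R = 5.9960459984 − 0.0000542963 = 5.9959917021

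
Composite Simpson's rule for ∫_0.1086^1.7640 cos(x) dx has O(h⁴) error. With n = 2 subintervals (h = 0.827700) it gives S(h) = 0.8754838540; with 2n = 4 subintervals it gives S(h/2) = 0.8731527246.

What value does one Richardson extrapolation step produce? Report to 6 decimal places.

Leading term ∝ h^4; use weight 16 = 2^4.
16 × 0.8731527246 = 13.9704435936; subtract 0.8754838540 → 13.0949597396
Extrapolated: 13.0949597396 / 15 = 0.8729973160
Shift from A(h/2): −0.0001554086.

0.872997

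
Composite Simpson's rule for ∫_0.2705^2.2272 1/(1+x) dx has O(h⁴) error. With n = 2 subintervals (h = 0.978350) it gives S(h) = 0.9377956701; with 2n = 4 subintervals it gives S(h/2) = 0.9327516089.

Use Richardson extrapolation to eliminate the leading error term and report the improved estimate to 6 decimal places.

0.932415

The method has order 4: 2^4 = 16.
Weighted: 14.9240257424 − 0.9377956701 = 13.9862300723
R = 13.9862300723/15 = 0.9324153382
Correction |R − A(h/2)| = 3.363e-04; gap |A(h/2) − A(h)| = 5.044e-03.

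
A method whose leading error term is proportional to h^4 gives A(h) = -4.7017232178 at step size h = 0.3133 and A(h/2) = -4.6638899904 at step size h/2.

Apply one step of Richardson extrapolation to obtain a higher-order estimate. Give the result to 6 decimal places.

The method has order 4: 2^4 = 16.
16*(-4.6638899904) = -74.6222398464; (-74.6222398464) − (-4.7017232178) = -69.9205166286
Extrapolated: (-69.9205166286) / 15 = -4.6613677752
Gap between inputs: 3.783e-02; correction applied: +0.0025222152.

-4.661368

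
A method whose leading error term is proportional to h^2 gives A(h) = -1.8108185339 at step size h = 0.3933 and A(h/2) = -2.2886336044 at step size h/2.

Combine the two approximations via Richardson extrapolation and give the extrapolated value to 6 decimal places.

r = 2: numerator weight 4, denominator 3.
Top: 4(-2.2886336044) − (-1.8108185339) = -7.3437158837
Denominator 4 − 1 = 3.
So the Richardson estimate is -2.4479052946.
Gap between inputs: 4.778e-01; correction applied: −0.1592716902.

-2.447905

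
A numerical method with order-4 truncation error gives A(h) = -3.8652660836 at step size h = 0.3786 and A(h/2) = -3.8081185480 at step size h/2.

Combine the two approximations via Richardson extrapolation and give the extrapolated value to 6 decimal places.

r = 4: numerator weight 16, denominator 15.
Numerator 16 × A(h/2) − A(h) = 16 × (-3.8081185480) − (-3.8652660836) = -57.0646306844
(-57.0646306844) ÷ 15 = -3.8043087123

-3.804309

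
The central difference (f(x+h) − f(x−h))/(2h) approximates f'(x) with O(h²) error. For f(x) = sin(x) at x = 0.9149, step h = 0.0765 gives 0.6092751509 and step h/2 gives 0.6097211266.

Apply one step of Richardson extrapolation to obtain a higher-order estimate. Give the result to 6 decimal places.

0.609870

Error is O(h^2); halving h shrinks it by 2^2 = 4.
A(h/2) − A(h) = 0.6097211266 − 0.6092751509 = 0.0004459757
Divide by 2^2 − 1 = 3: 0.0004459757/3 = 0.0001486586
R = 0.6097211266 + 0.0001486586 = 0.6098697852
Shift from A(h/2): +0.0001486586.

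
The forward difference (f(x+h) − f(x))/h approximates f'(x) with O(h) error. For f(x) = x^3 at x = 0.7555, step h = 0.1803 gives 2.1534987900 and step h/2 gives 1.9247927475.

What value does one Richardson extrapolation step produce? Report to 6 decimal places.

1.696087

r = 1, so 2^r = 2.
Weighted: 3.8495854950 − 2.1534987900 = 1.6960867050
1.6960867050 ÷ 1 = 1.6960867050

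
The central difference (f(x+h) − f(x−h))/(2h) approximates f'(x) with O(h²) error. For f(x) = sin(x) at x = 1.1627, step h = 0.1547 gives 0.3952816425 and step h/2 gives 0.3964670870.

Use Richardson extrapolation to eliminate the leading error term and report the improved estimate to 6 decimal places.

Order 2 gives 2^r = 4 and 2^r − 1 = 3.
4×0.3964670870 − 0.3952816425 = 1.1905867055
(4×0.3964670870 − 0.3952816425)/(4 − 1) = 0.3968622352
Gap between inputs: 1.185e-03; correction applied: +0.0003951482.

0.396862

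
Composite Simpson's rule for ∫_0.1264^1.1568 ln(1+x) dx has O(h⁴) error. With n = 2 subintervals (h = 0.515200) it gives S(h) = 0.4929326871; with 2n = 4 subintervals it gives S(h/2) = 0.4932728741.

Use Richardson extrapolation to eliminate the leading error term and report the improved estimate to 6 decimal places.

0.493296

r = 4, so 2^r = 16.
Numerator 16*A(h/2) − A(h) = 16*0.4932728741 − 0.4929326871 = 7.3994332985
(16*0.4932728741 − 0.4929326871)/(16 − 1) = 0.4932955532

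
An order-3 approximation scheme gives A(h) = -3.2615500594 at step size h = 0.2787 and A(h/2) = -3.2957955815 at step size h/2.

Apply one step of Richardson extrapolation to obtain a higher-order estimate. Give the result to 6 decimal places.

-3.300688

Leading term ∝ h^3; use weight 8 = 2^3.
2^3*A(h/2) = -26.3663646520; minus A(h) gives -23.1048145926.
Denominator 8 − 1 = 7.
Extrapolated: (-23.1048145926) / 7 = -3.3006877989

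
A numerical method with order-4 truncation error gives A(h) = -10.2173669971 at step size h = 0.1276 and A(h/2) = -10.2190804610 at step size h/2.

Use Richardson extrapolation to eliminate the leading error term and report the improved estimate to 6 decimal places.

r = 4, so 2^r = 16.
Numerator 16·A(h/2) − A(h) = 16·(-10.2190804610) − (-10.2173669971) = -153.2879203789
(16·(-10.2190804610) − (-10.2173669971))/(16 − 1) = -10.2191946919

-10.219195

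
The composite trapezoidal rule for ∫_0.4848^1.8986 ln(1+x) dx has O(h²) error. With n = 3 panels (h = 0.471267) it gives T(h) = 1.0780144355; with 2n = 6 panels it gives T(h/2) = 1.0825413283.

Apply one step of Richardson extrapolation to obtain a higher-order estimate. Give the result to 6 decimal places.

r = 2, so 2^r = 4.
Difference of the inputs: 1.0825413283 − 1.0780144355 = 0.0045268928
Divide by 2^2 − 1 = 3: 0.0045268928/3 = 0.0015089643
R = 1.0825413283 + 0.0015089643 = 1.0840502926
Gap between inputs: 4.527e-03; correction applied: +0.0015089643.

1.084050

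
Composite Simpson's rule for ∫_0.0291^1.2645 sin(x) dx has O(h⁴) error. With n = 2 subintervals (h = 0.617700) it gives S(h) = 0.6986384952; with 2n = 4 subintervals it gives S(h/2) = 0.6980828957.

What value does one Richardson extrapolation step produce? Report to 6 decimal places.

Method order is 4; weight 2^4 = 16.
Difference of the inputs: 0.6980828957 − 0.6986384952 = -0.0005555995
Correction (A(h/2) − A(h))/(16 − 1) = (-0.0005555995)/15 = -0.0000370400
R = A(h/2) + (A(h/2) − A(h))/15 = 0.6980828957 − 0.0000370400 = 0.6980458557

0.698046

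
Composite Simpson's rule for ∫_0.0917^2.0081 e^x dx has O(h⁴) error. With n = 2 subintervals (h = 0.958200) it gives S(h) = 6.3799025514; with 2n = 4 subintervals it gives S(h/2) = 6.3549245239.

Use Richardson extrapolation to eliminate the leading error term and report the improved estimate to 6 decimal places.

The method has order 4: 2^4 = 16.
Top: 16(6.3549245239) − (6.3799025514) = 95.2988898310
Denominator 16 − 1 = 15.
Result: 6.3532593221
Correction |R − A(h/2)| = 1.665e-03; gap |A(h/2) − A(h)| = 2.498e-02.

6.353259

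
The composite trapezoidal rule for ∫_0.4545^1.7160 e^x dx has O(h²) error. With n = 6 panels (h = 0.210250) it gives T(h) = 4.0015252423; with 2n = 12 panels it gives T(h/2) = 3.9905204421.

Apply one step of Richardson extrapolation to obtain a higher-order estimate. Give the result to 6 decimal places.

r = 2: numerator weight 4, denominator 3.
4 × 3.9905204421 = 15.9620817684; subtract 4.0015252423 → 11.9605565261
Divide by 2^2 − 1 = 3.
R = 11.9605565261/3 = 3.9868521754

3.986852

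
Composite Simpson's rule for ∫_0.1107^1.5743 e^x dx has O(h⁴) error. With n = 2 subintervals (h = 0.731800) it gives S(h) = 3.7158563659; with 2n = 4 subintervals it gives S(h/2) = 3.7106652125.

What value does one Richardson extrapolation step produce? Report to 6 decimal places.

3.710319

r = 4, so 2^r = 16.
16*3.7106652125 − 3.7158563659 = 55.6547870341
Divide by 2^4 − 1 = 15.
Result: 3.7103191356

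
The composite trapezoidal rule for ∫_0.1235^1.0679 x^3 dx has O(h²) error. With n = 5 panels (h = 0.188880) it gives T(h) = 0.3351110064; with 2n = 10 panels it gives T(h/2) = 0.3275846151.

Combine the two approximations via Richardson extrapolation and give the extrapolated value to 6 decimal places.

The method has order 2: 2^2 = 4.
Numerator 4·A(h/2) − A(h) = 4·0.3275846151 − 0.3351110064 = 0.9752274540
Denominator 4 − 1 = 3.
Result: 0.3250758180

0.325076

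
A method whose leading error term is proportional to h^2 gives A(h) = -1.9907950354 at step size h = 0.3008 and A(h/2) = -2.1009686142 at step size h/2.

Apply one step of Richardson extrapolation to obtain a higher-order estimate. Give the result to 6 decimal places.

Error is O(h^2); halving h shrinks it by 2^2 = 4.
4 × (-2.1009686142) − (-1.9907950354) = -6.4130794214
(4 × (-2.1009686142) − (-1.9907950354))/(4 − 1) = -2.1376931405

-2.137693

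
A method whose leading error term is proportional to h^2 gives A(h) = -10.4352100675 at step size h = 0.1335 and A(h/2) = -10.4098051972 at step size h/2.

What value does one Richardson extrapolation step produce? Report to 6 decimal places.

-10.401337

Leading term ∝ h^2; use weight 4 = 2^2.
4·(-10.4098051972) = -41.6392207888; (-41.6392207888) − (-10.4352100675) = -31.2040107213
R = (-31.2040107213)/3 = -10.4013369071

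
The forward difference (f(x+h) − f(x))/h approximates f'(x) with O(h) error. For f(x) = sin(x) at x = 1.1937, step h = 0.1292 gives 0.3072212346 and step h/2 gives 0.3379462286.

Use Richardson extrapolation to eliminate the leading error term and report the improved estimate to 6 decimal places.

The method has order 1: 2^1 = 2.
A(h/2) − A(h) = 0.3379462286 − 0.3072212346 = 0.0307249940
Correction (A(h/2) − A(h))/(2 − 1) = 0.0307249940/1 = 0.0307249940
R = A(h/2) + (A(h/2) − A(h))/1 = 0.3379462286 + 0.0307249940 = 0.3686712226
Gap between inputs: 3.072e-02; correction applied: +0.0307249940.

0.368671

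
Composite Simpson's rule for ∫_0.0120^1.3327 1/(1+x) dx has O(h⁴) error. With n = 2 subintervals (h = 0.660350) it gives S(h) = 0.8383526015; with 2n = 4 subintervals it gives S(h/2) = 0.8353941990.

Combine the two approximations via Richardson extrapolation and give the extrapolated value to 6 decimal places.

0.835197

The method has order 4: 2^4 = 16.
16×0.8353941990 − 0.8383526015 = 12.5279545825
12.5279545825 ÷ 15 = 0.8351969722
Gap between inputs: 2.958e-03; correction applied: −0.0001972268.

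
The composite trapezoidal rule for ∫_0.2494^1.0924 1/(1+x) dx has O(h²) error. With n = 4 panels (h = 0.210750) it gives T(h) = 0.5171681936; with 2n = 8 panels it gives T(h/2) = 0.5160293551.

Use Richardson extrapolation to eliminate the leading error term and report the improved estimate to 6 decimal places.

0.515650

With r = 2 the leading error scales as h^2, so the weight is 2^2 = 4.
2^2·A(h/2) = 2.0641174204; minus A(h) gives 1.5469492268.
Denominator 4 − 1 = 3.
So the Richardson estimate is 0.5156497423.
Gap between inputs: 1.139e-03; correction applied: −0.0003796128.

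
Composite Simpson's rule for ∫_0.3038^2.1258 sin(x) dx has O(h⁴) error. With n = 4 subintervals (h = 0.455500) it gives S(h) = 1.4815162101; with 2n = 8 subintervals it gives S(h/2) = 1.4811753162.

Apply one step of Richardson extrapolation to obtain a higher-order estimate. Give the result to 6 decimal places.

Method order is 4; weight 2^4 = 16.
16·1.4811753162 − 1.4815162101 = 22.2172888491
Denominator 16 − 1 = 15.
Extrapolated: 22.2172888491 / 15 = 1.4811525899
Correction |R − A(h/2)| = 2.273e-05; gap |A(h/2) − A(h)| = 3.409e-04.

1.481153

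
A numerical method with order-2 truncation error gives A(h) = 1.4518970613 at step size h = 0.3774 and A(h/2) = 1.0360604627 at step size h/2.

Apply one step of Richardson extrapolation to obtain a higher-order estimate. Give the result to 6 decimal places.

0.897448

With r = 2 the leading error scales as h^2, so the weight is 2^2 = 4.
A(h/2) − A(h) = 1.0360604627 − 1.4518970613 = -0.4158365986
Divide by 2^2 − 1 = 3: (-0.4158365986)/3 = -0.1386121995
R = A(h/2) + (A(h/2) − A(h))/3 = 1.0360604627 − 0.1386121995 = 0.8974482632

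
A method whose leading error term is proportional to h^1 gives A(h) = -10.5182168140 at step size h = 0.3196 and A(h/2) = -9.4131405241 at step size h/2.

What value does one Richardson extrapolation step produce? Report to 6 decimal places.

Method order is 1; weight 2^1 = 2.
Weighted: (-18.8262810482) − (-10.5182168140) = -8.3080642342
Divide by 2^1 − 1 = 1.
(-8.3080642342) ÷ 1 = -8.3080642342

-8.308064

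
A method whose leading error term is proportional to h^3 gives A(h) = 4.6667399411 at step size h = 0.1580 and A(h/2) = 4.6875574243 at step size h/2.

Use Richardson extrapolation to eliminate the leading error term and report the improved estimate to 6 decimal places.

Error is O(h^3); halving h shrinks it by 2^3 = 8.
Numerator 8 × A(h/2) − A(h) = 8 × 4.6875574243 − 4.6667399411 = 32.8337194533
(8 × 4.6875574243 − 4.6667399411)/(8 − 1) = 4.6905313505
Shift from A(h/2): +0.0029739262.

4.690531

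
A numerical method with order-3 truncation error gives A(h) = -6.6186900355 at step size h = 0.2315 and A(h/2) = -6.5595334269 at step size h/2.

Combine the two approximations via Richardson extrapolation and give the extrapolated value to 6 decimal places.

Error is O(h^3); halving h shrinks it by 2^3 = 8.
8 × (-6.5595334269) − (-6.6186900355) = -45.8575773797
Denominator 8 − 1 = 7.
Extrapolated: (-45.8575773797) / 7 = -6.5510824828
Gap between inputs: 5.916e-02; correction applied: +0.0084509441.

-6.551082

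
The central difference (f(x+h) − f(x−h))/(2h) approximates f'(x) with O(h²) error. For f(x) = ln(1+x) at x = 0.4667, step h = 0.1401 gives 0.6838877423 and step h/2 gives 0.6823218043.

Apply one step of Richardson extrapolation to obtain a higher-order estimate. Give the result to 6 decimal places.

0.681800

The method has order 2: 2^2 = 4.
Numerator 4 × A(h/2) − A(h) = 4 × 0.6823218043 − 0.6838877423 = 2.0453994749
Extrapolated: 2.0453994749 / 3 = 0.6817998250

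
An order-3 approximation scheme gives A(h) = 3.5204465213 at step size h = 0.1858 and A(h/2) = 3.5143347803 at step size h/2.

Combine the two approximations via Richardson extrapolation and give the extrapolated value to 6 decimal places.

Method order is 3; weight 2^3 = 8.
8 × 3.5143347803 − 3.5204465213 = 24.5942317211
Denominator 8 − 1 = 7.
R = 24.5942317211/7 = 3.5134616744

3.513462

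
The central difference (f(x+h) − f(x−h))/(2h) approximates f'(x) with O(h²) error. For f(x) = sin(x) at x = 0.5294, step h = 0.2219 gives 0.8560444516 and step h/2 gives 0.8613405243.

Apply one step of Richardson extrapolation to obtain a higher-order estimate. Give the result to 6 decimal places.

0.863106

With r = 2 the leading error scales as h^2, so the weight is 2^2 = 4.
4*0.8613405243 = 3.4453620972; 3.4453620972 − 0.8560444516 = 2.5893176456
Divide by 2^2 − 1 = 3.
R = 2.5893176456/3 = 0.8631058819
Correction |R − A(h/2)| = 1.765e-03; gap |A(h/2) − A(h)| = 5.296e-03.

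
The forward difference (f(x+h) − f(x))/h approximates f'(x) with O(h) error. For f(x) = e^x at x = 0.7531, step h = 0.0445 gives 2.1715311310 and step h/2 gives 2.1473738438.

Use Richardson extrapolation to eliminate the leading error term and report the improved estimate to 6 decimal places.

Order 1 gives 2^r = 2 and 2^r − 1 = 1.
A(h/2) − A(h) = 2.1473738438 − 2.1715311310 = -0.0241572872
Correction (A(h/2) − A(h))/(2 − 1) = (-0.0241572872)/1 = -0.0241572872
R = 2.1473738438 − 0.0241572872 = 2.1232165566
Correction |R − A(h/2)| = 2.416e-02; gap |A(h/2) − A(h)| = 2.416e-02.

2.123217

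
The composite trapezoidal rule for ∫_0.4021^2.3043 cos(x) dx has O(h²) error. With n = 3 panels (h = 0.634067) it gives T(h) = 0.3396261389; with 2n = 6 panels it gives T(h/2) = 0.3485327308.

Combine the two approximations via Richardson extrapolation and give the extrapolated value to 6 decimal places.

0.351502

With r = 2 the leading error scales as h^2, so the weight is 2^2 = 4.
2^2×A(h/2) = 1.3941309232; minus A(h) gives 1.0545047843.
Denominator 4 − 1 = 3.
So the Richardson estimate is 0.3515015948.
Correction |R − A(h/2)| = 2.969e-03; gap |A(h/2) − A(h)| = 8.907e-03.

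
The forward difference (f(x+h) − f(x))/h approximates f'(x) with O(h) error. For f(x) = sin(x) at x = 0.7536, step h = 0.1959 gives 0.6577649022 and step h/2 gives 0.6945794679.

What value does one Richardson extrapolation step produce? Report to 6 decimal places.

r = 1, so 2^r = 2.
2·0.6945794679 − 0.6577649022 = 0.7313940336
R = 0.7313940336/1 = 0.7313940336
Gap between inputs: 3.681e-02; correction applied: +0.0368145657.

0.731394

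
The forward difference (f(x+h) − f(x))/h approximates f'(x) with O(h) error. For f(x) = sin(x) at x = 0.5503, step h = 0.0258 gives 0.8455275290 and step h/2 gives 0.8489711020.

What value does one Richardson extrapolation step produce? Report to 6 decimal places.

The method has order 1: 2^1 = 2.
Top: 2(0.8489711020) − (0.8455275290) = 0.8524146750
Denominator 2 − 1 = 1.
Result: 0.8524146750
Shift from A(h/2): +0.0034435730.

0.852415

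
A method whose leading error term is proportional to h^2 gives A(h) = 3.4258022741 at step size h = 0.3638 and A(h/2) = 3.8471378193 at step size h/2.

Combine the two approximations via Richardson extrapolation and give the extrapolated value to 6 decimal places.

3.987583

The method has order 2: 2^2 = 4.
Weighted: 15.3885512772 − 3.4258022741 = 11.9627490031
Divide by 2^2 − 1 = 3.
(4×3.8471378193 − 3.4258022741)/(4 − 1) = 3.9875830010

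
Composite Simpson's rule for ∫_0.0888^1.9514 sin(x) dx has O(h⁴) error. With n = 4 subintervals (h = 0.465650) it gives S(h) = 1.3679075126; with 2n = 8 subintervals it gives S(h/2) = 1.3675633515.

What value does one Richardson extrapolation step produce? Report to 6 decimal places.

Error is O(h^4); halving h shrinks it by 2^4 = 16.
16*1.3675633515 − 1.3679075126 = 20.5131061114
Denominator 16 − 1 = 15.
Result: 1.3675404074
Correction |R − A(h/2)| = 2.294e-05; gap |A(h/2) − A(h)| = 3.442e-04.

1.367540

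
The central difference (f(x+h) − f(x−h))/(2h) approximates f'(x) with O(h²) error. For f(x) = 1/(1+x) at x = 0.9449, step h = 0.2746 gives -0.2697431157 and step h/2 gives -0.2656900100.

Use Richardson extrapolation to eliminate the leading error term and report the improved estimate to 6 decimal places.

Error is O(h^2); halving h shrinks it by 2^2 = 4.
4 × (-0.2656900100) = -1.0627600400; subtract (-0.2697431157) → -0.7930169243
Extrapolated: (-0.7930169243) / 3 = -0.2643389748
Correction |R − A(h/2)| = 1.351e-03; gap |A(h/2) − A(h)| = 4.053e-03.

-0.264339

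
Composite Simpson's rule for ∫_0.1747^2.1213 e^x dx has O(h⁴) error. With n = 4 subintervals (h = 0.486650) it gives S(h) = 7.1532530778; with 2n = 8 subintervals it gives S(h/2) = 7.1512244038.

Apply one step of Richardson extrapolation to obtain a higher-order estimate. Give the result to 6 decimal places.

r = 4, so 2^r = 16.
16 × 7.1512244038 = 114.4195904608; 114.4195904608 − 7.1532530778 = 107.2663373830
(16 × 7.1512244038 − 7.1532530778)/(16 − 1) = 7.1510891589
Shift from A(h/2): −0.0001352449.

7.151089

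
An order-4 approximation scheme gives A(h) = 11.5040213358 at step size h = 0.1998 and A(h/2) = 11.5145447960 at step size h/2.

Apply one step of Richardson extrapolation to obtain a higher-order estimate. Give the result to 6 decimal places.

Leading term ∝ h^4; use weight 16 = 2^4.
Numerator 16 × A(h/2) − A(h) = 16 × 11.5145447960 − 11.5040213358 = 172.7286954002
(16 × 11.5145447960 − 11.5040213358)/(16 − 1) = 11.5152463600

11.515246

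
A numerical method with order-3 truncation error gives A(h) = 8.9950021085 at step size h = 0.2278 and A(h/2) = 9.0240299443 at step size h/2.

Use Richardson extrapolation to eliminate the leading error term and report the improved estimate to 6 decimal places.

9.028177

The method has order 3: 2^3 = 8.
8*9.0240299443 = 72.1922395544; 72.1922395544 − 8.9950021085 = 63.1972374459
Denominator 8 − 1 = 7.
63.1972374459 ÷ 7 = 9.0281767780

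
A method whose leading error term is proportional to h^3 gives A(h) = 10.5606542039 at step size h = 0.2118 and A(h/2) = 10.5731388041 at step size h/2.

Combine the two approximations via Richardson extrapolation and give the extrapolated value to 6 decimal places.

10.574922

Leading term ∝ h^3; use weight 8 = 2^3.
8*10.5731388041 = 84.5851104328; 84.5851104328 − 10.5606542039 = 74.0244562289
Divide by 2^3 − 1 = 7.
(8*10.5731388041 − 10.5606542039)/(8 − 1) = 10.5749223184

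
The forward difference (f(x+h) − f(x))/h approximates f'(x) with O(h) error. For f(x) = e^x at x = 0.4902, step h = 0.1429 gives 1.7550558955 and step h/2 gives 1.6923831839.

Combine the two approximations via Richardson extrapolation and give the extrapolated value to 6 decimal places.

1.629710

Method order is 1; weight 2^1 = 2.
Numerator 2*A(h/2) − A(h) = 2*1.6923831839 − 1.7550558955 = 1.6297104723
Extrapolated: 1.6297104723 / 1 = 1.6297104723
Shift from A(h/2): −0.0626727116.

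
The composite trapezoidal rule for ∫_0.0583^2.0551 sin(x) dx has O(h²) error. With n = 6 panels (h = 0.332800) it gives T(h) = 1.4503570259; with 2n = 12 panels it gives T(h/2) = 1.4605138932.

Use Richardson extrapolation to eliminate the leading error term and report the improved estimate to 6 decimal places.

1.463900

Error is O(h^2); halving h shrinks it by 2^2 = 4.
Weighted: 5.8420555728 − 1.4503570259 = 4.3916985469
Extrapolated: 4.3916985469 / 3 = 1.4638995156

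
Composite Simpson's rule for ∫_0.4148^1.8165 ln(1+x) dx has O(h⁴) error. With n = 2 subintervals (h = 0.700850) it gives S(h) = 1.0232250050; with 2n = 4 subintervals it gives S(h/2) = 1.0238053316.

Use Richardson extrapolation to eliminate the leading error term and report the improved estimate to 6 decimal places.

Method order is 4; weight 2^4 = 16.
Top: 16(1.0238053316) − (1.0232250050) = 15.3576603006
Divide by 2^4 − 1 = 15.
So the Richardson estimate is 1.0238440200.
Shift from A(h/2): +0.0000386884.

1.023844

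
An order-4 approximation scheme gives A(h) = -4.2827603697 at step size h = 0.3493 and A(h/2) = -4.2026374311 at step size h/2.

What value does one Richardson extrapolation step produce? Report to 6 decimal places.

-4.197296

Leading term ∝ h^4; use weight 16 = 2^4.
Weighted: (-67.2421988976) − (-4.2827603697) = -62.9594385279
(16×(-4.2026374311) − (-4.2827603697))/(16 − 1) = -4.1972959019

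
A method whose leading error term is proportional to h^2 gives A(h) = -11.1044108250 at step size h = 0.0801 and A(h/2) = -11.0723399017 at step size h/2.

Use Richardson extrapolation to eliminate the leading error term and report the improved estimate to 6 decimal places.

Order 2 gives 2^r = 4 and 2^r − 1 = 3.
2^2·A(h/2) = -44.2893596068; minus A(h) gives -33.1849487818.
(4·(-11.0723399017) − (-11.1044108250))/(4 − 1) = -11.0616495939
Correction |R − A(h/2)| = 1.069e-02; gap |A(h/2) − A(h)| = 3.207e-02.

-11.061650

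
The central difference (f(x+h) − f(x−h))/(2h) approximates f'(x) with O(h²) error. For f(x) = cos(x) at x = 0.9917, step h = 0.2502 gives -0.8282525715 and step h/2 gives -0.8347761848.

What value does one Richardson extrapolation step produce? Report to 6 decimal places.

-0.836951

Order 2 gives 2^r = 4 and 2^r − 1 = 3.
Weighted: (-3.3391047392) − (-0.8282525715) = -2.5108521677
Extrapolated: (-2.5108521677) / 3 = -0.8369507226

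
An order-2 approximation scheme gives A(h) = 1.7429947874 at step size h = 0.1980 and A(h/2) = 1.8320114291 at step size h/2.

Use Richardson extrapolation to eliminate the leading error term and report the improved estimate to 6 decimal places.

The method has order 2: 2^2 = 4.
Top: 4(1.8320114291) − (1.7429947874) = 5.5850509290
Denominator 4 − 1 = 3.
5.5850509290 ÷ 3 = 1.8616836430

1.861684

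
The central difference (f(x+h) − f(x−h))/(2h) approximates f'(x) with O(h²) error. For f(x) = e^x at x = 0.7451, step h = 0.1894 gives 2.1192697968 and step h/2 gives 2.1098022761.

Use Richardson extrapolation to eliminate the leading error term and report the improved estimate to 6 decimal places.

With r = 2 the leading error scales as h^2, so the weight is 2^2 = 4.
Numerator 4·A(h/2) − A(h) = 4·2.1098022761 − 2.1192697968 = 6.3199393076
R = 6.3199393076/3 = 2.1066464359
Gap between inputs: 9.468e-03; correction applied: −0.0031558402.

2.106646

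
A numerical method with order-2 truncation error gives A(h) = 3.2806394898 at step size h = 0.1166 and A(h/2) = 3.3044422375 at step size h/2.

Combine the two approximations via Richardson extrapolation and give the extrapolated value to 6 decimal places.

3.312376

r = 2, so 2^r = 4.
Numerator 4*A(h/2) − A(h) = 4*3.3044422375 − 3.2806394898 = 9.9371294602
Divide by 2^2 − 1 = 3.
R = 9.9371294602/3 = 3.3123764867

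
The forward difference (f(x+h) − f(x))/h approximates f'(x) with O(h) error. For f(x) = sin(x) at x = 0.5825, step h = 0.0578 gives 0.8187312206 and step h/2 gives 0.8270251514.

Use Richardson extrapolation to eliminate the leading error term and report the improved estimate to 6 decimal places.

Method order is 1; weight 2^1 = 2.
2^1 × A(h/2) = 1.6540503028; minus A(h) gives 0.8353190822.
Denominator 2 − 1 = 1.
Result: 0.8353190822

0.835319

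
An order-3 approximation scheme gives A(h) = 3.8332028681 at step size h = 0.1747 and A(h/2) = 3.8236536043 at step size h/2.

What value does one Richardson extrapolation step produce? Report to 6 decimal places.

The method has order 3: 2^3 = 8.
8·3.8236536043 − 3.8332028681 = 26.7560259663
Divide by 2^3 − 1 = 7.
So the Richardson estimate is 3.8222894238.

3.822289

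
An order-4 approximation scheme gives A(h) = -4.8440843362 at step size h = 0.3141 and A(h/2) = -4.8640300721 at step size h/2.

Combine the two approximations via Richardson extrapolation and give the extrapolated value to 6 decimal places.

-4.865360

Method order is 4; weight 2^4 = 16.
16 × (-4.8640300721) − (-4.8440843362) = -72.9803968174
Divide by 2^4 − 1 = 15.
(-72.9803968174) ÷ 15 = -4.8653597878
Shift from A(h/2): −0.0013297157.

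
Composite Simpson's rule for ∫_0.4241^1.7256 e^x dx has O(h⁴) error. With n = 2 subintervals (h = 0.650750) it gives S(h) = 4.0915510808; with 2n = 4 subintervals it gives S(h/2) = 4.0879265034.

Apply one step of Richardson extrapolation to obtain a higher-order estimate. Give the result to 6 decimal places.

The method has order 4: 2^4 = 16.
16·4.0879265034 − 4.0915510808 = 61.3152729736
Divide by 2^4 − 1 = 15.
(16·4.0879265034 − 4.0915510808)/(16 − 1) = 4.0876848649

4.087685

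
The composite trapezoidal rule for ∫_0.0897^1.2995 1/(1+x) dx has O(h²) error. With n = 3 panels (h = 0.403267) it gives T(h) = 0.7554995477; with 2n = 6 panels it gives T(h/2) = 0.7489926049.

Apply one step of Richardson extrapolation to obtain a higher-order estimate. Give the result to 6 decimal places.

0.746824

The method has order 2: 2^2 = 4.
Top: 4(0.7489926049) − (0.7554995477) = 2.2404708719
Extrapolated: 2.2404708719 / 3 = 0.7468236240
Correction |R − A(h/2)| = 2.169e-03; gap |A(h/2) − A(h)| = 6.507e-03.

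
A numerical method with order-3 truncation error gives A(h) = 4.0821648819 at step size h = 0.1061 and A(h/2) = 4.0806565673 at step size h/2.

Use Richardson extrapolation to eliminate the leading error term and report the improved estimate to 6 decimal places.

r = 3: numerator weight 8, denominator 7.
Numerator 8 × A(h/2) − A(h) = 8 × 4.0806565673 − 4.0821648819 = 28.5630876565
Denominator 8 − 1 = 7.
R = 28.5630876565/7 = 4.0804410938

4.080441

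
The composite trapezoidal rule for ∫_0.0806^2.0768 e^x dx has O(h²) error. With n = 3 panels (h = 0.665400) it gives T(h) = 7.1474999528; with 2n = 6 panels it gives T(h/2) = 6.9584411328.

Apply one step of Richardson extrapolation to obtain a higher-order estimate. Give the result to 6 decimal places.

Order 2 gives 2^r = 4 and 2^r − 1 = 3.
Weighted: 27.8337645312 − 7.1474999528 = 20.6862645784
20.6862645784 ÷ 3 = 6.8954215261

6.895422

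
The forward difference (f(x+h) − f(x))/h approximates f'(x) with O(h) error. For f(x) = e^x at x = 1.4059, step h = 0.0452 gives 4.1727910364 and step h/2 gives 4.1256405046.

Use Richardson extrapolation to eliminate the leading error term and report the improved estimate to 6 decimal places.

4.078490

The method has order 1: 2^1 = 2.
2·4.1256405046 = 8.2512810092; 8.2512810092 − 4.1727910364 = 4.0784899728
Divide by 2^1 − 1 = 1.
Result: 4.0784899728
Shift from A(h/2): −0.0471505318.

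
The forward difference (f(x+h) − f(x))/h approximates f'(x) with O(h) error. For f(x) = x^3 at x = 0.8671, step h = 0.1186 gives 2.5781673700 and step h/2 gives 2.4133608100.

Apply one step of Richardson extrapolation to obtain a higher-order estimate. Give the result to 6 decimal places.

The method has order 1: 2^1 = 2.
Numerator 2 × A(h/2) − A(h) = 2 × 2.4133608100 − 2.5781673700 = 2.2485542500
Denominator 2 − 1 = 1.
Result: 2.2485542500
Correction |R − A(h/2)| = 1.648e-01; gap |A(h/2) − A(h)| = 1.648e-01.

2.248554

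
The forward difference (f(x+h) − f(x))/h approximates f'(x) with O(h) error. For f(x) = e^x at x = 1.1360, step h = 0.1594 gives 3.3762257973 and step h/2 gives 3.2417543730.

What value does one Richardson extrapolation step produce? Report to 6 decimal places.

Method order is 1; weight 2^1 = 2.
2^1 × A(h/2) = 6.4835087460; minus A(h) gives 3.1072829487.
3.1072829487 ÷ 1 = 3.1072829487
Gap between inputs: 1.345e-01; correction applied: −0.1344714243.

3.107283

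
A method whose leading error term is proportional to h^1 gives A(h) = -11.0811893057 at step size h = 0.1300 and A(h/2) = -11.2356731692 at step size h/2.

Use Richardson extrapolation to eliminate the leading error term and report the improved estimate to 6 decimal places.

With r = 1 the leading error scales as h^1, so the weight is 2^1 = 2.
2·(-11.2356731692) = -22.4713463384; (-22.4713463384) − (-11.0811893057) = -11.3901570327
Denominator 2 − 1 = 1.
Result: -11.3901570327
Correction |R − A(h/2)| = 1.545e-01; gap |A(h/2) − A(h)| = 1.545e-01.

-11.390157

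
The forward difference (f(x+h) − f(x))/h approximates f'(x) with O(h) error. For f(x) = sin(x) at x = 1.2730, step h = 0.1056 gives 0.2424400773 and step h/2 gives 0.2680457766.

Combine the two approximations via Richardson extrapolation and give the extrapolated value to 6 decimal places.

0.293651

Leading term ∝ h^1; use weight 2 = 2^1.
2·0.2680457766 = 0.5360915532; 0.5360915532 − 0.2424400773 = 0.2936514759
Extrapolated: 0.2936514759 / 1 = 0.2936514759
Shift from A(h/2): +0.0256056993.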